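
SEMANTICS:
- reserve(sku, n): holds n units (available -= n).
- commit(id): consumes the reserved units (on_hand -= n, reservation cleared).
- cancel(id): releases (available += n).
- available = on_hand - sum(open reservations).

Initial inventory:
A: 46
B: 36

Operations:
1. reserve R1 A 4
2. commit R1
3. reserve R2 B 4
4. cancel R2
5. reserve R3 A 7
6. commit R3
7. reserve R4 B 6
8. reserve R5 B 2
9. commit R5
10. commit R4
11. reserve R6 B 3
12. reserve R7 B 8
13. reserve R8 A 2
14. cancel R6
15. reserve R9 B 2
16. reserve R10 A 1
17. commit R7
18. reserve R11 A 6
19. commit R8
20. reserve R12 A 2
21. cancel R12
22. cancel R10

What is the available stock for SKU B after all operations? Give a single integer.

Step 1: reserve R1 A 4 -> on_hand[A=46 B=36] avail[A=42 B=36] open={R1}
Step 2: commit R1 -> on_hand[A=42 B=36] avail[A=42 B=36] open={}
Step 3: reserve R2 B 4 -> on_hand[A=42 B=36] avail[A=42 B=32] open={R2}
Step 4: cancel R2 -> on_hand[A=42 B=36] avail[A=42 B=36] open={}
Step 5: reserve R3 A 7 -> on_hand[A=42 B=36] avail[A=35 B=36] open={R3}
Step 6: commit R3 -> on_hand[A=35 B=36] avail[A=35 B=36] open={}
Step 7: reserve R4 B 6 -> on_hand[A=35 B=36] avail[A=35 B=30] open={R4}
Step 8: reserve R5 B 2 -> on_hand[A=35 B=36] avail[A=35 B=28] open={R4,R5}
Step 9: commit R5 -> on_hand[A=35 B=34] avail[A=35 B=28] open={R4}
Step 10: commit R4 -> on_hand[A=35 B=28] avail[A=35 B=28] open={}
Step 11: reserve R6 B 3 -> on_hand[A=35 B=28] avail[A=35 B=25] open={R6}
Step 12: reserve R7 B 8 -> on_hand[A=35 B=28] avail[A=35 B=17] open={R6,R7}
Step 13: reserve R8 A 2 -> on_hand[A=35 B=28] avail[A=33 B=17] open={R6,R7,R8}
Step 14: cancel R6 -> on_hand[A=35 B=28] avail[A=33 B=20] open={R7,R8}
Step 15: reserve R9 B 2 -> on_hand[A=35 B=28] avail[A=33 B=18] open={R7,R8,R9}
Step 16: reserve R10 A 1 -> on_hand[A=35 B=28] avail[A=32 B=18] open={R10,R7,R8,R9}
Step 17: commit R7 -> on_hand[A=35 B=20] avail[A=32 B=18] open={R10,R8,R9}
Step 18: reserve R11 A 6 -> on_hand[A=35 B=20] avail[A=26 B=18] open={R10,R11,R8,R9}
Step 19: commit R8 -> on_hand[A=33 B=20] avail[A=26 B=18] open={R10,R11,R9}
Step 20: reserve R12 A 2 -> on_hand[A=33 B=20] avail[A=24 B=18] open={R10,R11,R12,R9}
Step 21: cancel R12 -> on_hand[A=33 B=20] avail[A=26 B=18] open={R10,R11,R9}
Step 22: cancel R10 -> on_hand[A=33 B=20] avail[A=27 B=18] open={R11,R9}
Final available[B] = 18

Answer: 18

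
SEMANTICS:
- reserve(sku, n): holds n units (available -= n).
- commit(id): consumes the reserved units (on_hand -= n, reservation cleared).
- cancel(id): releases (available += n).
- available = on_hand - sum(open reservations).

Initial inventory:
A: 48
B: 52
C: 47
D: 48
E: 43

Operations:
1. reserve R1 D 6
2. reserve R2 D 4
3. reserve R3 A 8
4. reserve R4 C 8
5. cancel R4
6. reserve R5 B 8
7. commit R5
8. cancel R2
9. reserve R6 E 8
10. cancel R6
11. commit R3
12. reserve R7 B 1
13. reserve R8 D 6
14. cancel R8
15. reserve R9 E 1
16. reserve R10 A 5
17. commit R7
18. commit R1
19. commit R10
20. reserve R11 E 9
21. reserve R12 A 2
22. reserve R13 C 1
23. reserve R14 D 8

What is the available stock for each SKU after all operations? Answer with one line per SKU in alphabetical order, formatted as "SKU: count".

Step 1: reserve R1 D 6 -> on_hand[A=48 B=52 C=47 D=48 E=43] avail[A=48 B=52 C=47 D=42 E=43] open={R1}
Step 2: reserve R2 D 4 -> on_hand[A=48 B=52 C=47 D=48 E=43] avail[A=48 B=52 C=47 D=38 E=43] open={R1,R2}
Step 3: reserve R3 A 8 -> on_hand[A=48 B=52 C=47 D=48 E=43] avail[A=40 B=52 C=47 D=38 E=43] open={R1,R2,R3}
Step 4: reserve R4 C 8 -> on_hand[A=48 B=52 C=47 D=48 E=43] avail[A=40 B=52 C=39 D=38 E=43] open={R1,R2,R3,R4}
Step 5: cancel R4 -> on_hand[A=48 B=52 C=47 D=48 E=43] avail[A=40 B=52 C=47 D=38 E=43] open={R1,R2,R3}
Step 6: reserve R5 B 8 -> on_hand[A=48 B=52 C=47 D=48 E=43] avail[A=40 B=44 C=47 D=38 E=43] open={R1,R2,R3,R5}
Step 7: commit R5 -> on_hand[A=48 B=44 C=47 D=48 E=43] avail[A=40 B=44 C=47 D=38 E=43] open={R1,R2,R3}
Step 8: cancel R2 -> on_hand[A=48 B=44 C=47 D=48 E=43] avail[A=40 B=44 C=47 D=42 E=43] open={R1,R3}
Step 9: reserve R6 E 8 -> on_hand[A=48 B=44 C=47 D=48 E=43] avail[A=40 B=44 C=47 D=42 E=35] open={R1,R3,R6}
Step 10: cancel R6 -> on_hand[A=48 B=44 C=47 D=48 E=43] avail[A=40 B=44 C=47 D=42 E=43] open={R1,R3}
Step 11: commit R3 -> on_hand[A=40 B=44 C=47 D=48 E=43] avail[A=40 B=44 C=47 D=42 E=43] open={R1}
Step 12: reserve R7 B 1 -> on_hand[A=40 B=44 C=47 D=48 E=43] avail[A=40 B=43 C=47 D=42 E=43] open={R1,R7}
Step 13: reserve R8 D 6 -> on_hand[A=40 B=44 C=47 D=48 E=43] avail[A=40 B=43 C=47 D=36 E=43] open={R1,R7,R8}
Step 14: cancel R8 -> on_hand[A=40 B=44 C=47 D=48 E=43] avail[A=40 B=43 C=47 D=42 E=43] open={R1,R7}
Step 15: reserve R9 E 1 -> on_hand[A=40 B=44 C=47 D=48 E=43] avail[A=40 B=43 C=47 D=42 E=42] open={R1,R7,R9}
Step 16: reserve R10 A 5 -> on_hand[A=40 B=44 C=47 D=48 E=43] avail[A=35 B=43 C=47 D=42 E=42] open={R1,R10,R7,R9}
Step 17: commit R7 -> on_hand[A=40 B=43 C=47 D=48 E=43] avail[A=35 B=43 C=47 D=42 E=42] open={R1,R10,R9}
Step 18: commit R1 -> on_hand[A=40 B=43 C=47 D=42 E=43] avail[A=35 B=43 C=47 D=42 E=42] open={R10,R9}
Step 19: commit R10 -> on_hand[A=35 B=43 C=47 D=42 E=43] avail[A=35 B=43 C=47 D=42 E=42] open={R9}
Step 20: reserve R11 E 9 -> on_hand[A=35 B=43 C=47 D=42 E=43] avail[A=35 B=43 C=47 D=42 E=33] open={R11,R9}
Step 21: reserve R12 A 2 -> on_hand[A=35 B=43 C=47 D=42 E=43] avail[A=33 B=43 C=47 D=42 E=33] open={R11,R12,R9}
Step 22: reserve R13 C 1 -> on_hand[A=35 B=43 C=47 D=42 E=43] avail[A=33 B=43 C=46 D=42 E=33] open={R11,R12,R13,R9}
Step 23: reserve R14 D 8 -> on_hand[A=35 B=43 C=47 D=42 E=43] avail[A=33 B=43 C=46 D=34 E=33] open={R11,R12,R13,R14,R9}

Answer: A: 33
B: 43
C: 46
D: 34
E: 33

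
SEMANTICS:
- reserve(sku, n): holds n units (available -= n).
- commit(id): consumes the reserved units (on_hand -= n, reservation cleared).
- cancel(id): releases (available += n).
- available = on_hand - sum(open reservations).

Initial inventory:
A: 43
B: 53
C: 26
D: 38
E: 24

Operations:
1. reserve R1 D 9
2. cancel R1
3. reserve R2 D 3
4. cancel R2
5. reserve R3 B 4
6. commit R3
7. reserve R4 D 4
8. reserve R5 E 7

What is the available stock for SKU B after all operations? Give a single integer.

Step 1: reserve R1 D 9 -> on_hand[A=43 B=53 C=26 D=38 E=24] avail[A=43 B=53 C=26 D=29 E=24] open={R1}
Step 2: cancel R1 -> on_hand[A=43 B=53 C=26 D=38 E=24] avail[A=43 B=53 C=26 D=38 E=24] open={}
Step 3: reserve R2 D 3 -> on_hand[A=43 B=53 C=26 D=38 E=24] avail[A=43 B=53 C=26 D=35 E=24] open={R2}
Step 4: cancel R2 -> on_hand[A=43 B=53 C=26 D=38 E=24] avail[A=43 B=53 C=26 D=38 E=24] open={}
Step 5: reserve R3 B 4 -> on_hand[A=43 B=53 C=26 D=38 E=24] avail[A=43 B=49 C=26 D=38 E=24] open={R3}
Step 6: commit R3 -> on_hand[A=43 B=49 C=26 D=38 E=24] avail[A=43 B=49 C=26 D=38 E=24] open={}
Step 7: reserve R4 D 4 -> on_hand[A=43 B=49 C=26 D=38 E=24] avail[A=43 B=49 C=26 D=34 E=24] open={R4}
Step 8: reserve R5 E 7 -> on_hand[A=43 B=49 C=26 D=38 E=24] avail[A=43 B=49 C=26 D=34 E=17] open={R4,R5}
Final available[B] = 49

Answer: 49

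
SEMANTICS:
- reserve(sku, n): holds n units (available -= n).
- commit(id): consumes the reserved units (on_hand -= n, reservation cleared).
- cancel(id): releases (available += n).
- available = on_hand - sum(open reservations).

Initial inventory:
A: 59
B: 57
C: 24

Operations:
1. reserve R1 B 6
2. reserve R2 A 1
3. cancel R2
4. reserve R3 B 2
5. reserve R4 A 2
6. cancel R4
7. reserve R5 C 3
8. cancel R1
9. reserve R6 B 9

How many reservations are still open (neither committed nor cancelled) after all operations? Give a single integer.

Step 1: reserve R1 B 6 -> on_hand[A=59 B=57 C=24] avail[A=59 B=51 C=24] open={R1}
Step 2: reserve R2 A 1 -> on_hand[A=59 B=57 C=24] avail[A=58 B=51 C=24] open={R1,R2}
Step 3: cancel R2 -> on_hand[A=59 B=57 C=24] avail[A=59 B=51 C=24] open={R1}
Step 4: reserve R3 B 2 -> on_hand[A=59 B=57 C=24] avail[A=59 B=49 C=24] open={R1,R3}
Step 5: reserve R4 A 2 -> on_hand[A=59 B=57 C=24] avail[A=57 B=49 C=24] open={R1,R3,R4}
Step 6: cancel R4 -> on_hand[A=59 B=57 C=24] avail[A=59 B=49 C=24] open={R1,R3}
Step 7: reserve R5 C 3 -> on_hand[A=59 B=57 C=24] avail[A=59 B=49 C=21] open={R1,R3,R5}
Step 8: cancel R1 -> on_hand[A=59 B=57 C=24] avail[A=59 B=55 C=21] open={R3,R5}
Step 9: reserve R6 B 9 -> on_hand[A=59 B=57 C=24] avail[A=59 B=46 C=21] open={R3,R5,R6}
Open reservations: ['R3', 'R5', 'R6'] -> 3

Answer: 3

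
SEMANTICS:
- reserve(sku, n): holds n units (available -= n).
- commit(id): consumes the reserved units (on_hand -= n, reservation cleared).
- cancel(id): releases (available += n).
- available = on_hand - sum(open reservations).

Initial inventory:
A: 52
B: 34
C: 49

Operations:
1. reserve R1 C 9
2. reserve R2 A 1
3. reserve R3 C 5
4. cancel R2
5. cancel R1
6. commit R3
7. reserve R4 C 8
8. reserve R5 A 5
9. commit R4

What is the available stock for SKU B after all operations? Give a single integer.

Step 1: reserve R1 C 9 -> on_hand[A=52 B=34 C=49] avail[A=52 B=34 C=40] open={R1}
Step 2: reserve R2 A 1 -> on_hand[A=52 B=34 C=49] avail[A=51 B=34 C=40] open={R1,R2}
Step 3: reserve R3 C 5 -> on_hand[A=52 B=34 C=49] avail[A=51 B=34 C=35] open={R1,R2,R3}
Step 4: cancel R2 -> on_hand[A=52 B=34 C=49] avail[A=52 B=34 C=35] open={R1,R3}
Step 5: cancel R1 -> on_hand[A=52 B=34 C=49] avail[A=52 B=34 C=44] open={R3}
Step 6: commit R3 -> on_hand[A=52 B=34 C=44] avail[A=52 B=34 C=44] open={}
Step 7: reserve R4 C 8 -> on_hand[A=52 B=34 C=44] avail[A=52 B=34 C=36] open={R4}
Step 8: reserve R5 A 5 -> on_hand[A=52 B=34 C=44] avail[A=47 B=34 C=36] open={R4,R5}
Step 9: commit R4 -> on_hand[A=52 B=34 C=36] avail[A=47 B=34 C=36] open={R5}
Final available[B] = 34

Answer: 34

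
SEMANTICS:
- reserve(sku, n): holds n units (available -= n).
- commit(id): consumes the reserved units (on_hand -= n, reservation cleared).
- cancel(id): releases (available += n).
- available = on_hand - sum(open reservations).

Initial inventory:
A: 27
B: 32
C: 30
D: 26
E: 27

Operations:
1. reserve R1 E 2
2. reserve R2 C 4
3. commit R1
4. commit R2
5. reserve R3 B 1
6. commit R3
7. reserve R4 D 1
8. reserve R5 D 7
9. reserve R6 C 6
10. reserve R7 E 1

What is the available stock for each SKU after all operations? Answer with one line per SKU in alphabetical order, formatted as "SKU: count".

Step 1: reserve R1 E 2 -> on_hand[A=27 B=32 C=30 D=26 E=27] avail[A=27 B=32 C=30 D=26 E=25] open={R1}
Step 2: reserve R2 C 4 -> on_hand[A=27 B=32 C=30 D=26 E=27] avail[A=27 B=32 C=26 D=26 E=25] open={R1,R2}
Step 3: commit R1 -> on_hand[A=27 B=32 C=30 D=26 E=25] avail[A=27 B=32 C=26 D=26 E=25] open={R2}
Step 4: commit R2 -> on_hand[A=27 B=32 C=26 D=26 E=25] avail[A=27 B=32 C=26 D=26 E=25] open={}
Step 5: reserve R3 B 1 -> on_hand[A=27 B=32 C=26 D=26 E=25] avail[A=27 B=31 C=26 D=26 E=25] open={R3}
Step 6: commit R3 -> on_hand[A=27 B=31 C=26 D=26 E=25] avail[A=27 B=31 C=26 D=26 E=25] open={}
Step 7: reserve R4 D 1 -> on_hand[A=27 B=31 C=26 D=26 E=25] avail[A=27 B=31 C=26 D=25 E=25] open={R4}
Step 8: reserve R5 D 7 -> on_hand[A=27 B=31 C=26 D=26 E=25] avail[A=27 B=31 C=26 D=18 E=25] open={R4,R5}
Step 9: reserve R6 C 6 -> on_hand[A=27 B=31 C=26 D=26 E=25] avail[A=27 B=31 C=20 D=18 E=25] open={R4,R5,R6}
Step 10: reserve R7 E 1 -> on_hand[A=27 B=31 C=26 D=26 E=25] avail[A=27 B=31 C=20 D=18 E=24] open={R4,R5,R6,R7}

Answer: A: 27
B: 31
C: 20
D: 18
E: 24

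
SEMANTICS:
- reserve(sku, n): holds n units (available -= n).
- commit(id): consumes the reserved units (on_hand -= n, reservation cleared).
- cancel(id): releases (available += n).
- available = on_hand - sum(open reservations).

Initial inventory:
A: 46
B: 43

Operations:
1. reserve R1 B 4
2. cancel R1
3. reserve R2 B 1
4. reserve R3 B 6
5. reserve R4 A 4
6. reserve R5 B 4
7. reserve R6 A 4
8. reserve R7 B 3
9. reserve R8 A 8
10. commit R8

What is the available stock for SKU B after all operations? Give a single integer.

Answer: 29

Derivation:
Step 1: reserve R1 B 4 -> on_hand[A=46 B=43] avail[A=46 B=39] open={R1}
Step 2: cancel R1 -> on_hand[A=46 B=43] avail[A=46 B=43] open={}
Step 3: reserve R2 B 1 -> on_hand[A=46 B=43] avail[A=46 B=42] open={R2}
Step 4: reserve R3 B 6 -> on_hand[A=46 B=43] avail[A=46 B=36] open={R2,R3}
Step 5: reserve R4 A 4 -> on_hand[A=46 B=43] avail[A=42 B=36] open={R2,R3,R4}
Step 6: reserve R5 B 4 -> on_hand[A=46 B=43] avail[A=42 B=32] open={R2,R3,R4,R5}
Step 7: reserve R6 A 4 -> on_hand[A=46 B=43] avail[A=38 B=32] open={R2,R3,R4,R5,R6}
Step 8: reserve R7 B 3 -> on_hand[A=46 B=43] avail[A=38 B=29] open={R2,R3,R4,R5,R6,R7}
Step 9: reserve R8 A 8 -> on_hand[A=46 B=43] avail[A=30 B=29] open={R2,R3,R4,R5,R6,R7,R8}
Step 10: commit R8 -> on_hand[A=38 B=43] avail[A=30 B=29] open={R2,R3,R4,R5,R6,R7}
Final available[B] = 29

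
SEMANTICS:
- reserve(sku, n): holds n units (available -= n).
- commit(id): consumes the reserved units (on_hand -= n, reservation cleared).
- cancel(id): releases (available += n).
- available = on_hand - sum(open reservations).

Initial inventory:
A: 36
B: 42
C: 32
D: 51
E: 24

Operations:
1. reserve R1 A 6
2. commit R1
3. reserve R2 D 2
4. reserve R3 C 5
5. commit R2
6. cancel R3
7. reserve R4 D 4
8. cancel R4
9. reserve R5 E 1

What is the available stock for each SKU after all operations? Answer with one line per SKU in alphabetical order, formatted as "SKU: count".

Answer: A: 30
B: 42
C: 32
D: 49
E: 23

Derivation:
Step 1: reserve R1 A 6 -> on_hand[A=36 B=42 C=32 D=51 E=24] avail[A=30 B=42 C=32 D=51 E=24] open={R1}
Step 2: commit R1 -> on_hand[A=30 B=42 C=32 D=51 E=24] avail[A=30 B=42 C=32 D=51 E=24] open={}
Step 3: reserve R2 D 2 -> on_hand[A=30 B=42 C=32 D=51 E=24] avail[A=30 B=42 C=32 D=49 E=24] open={R2}
Step 4: reserve R3 C 5 -> on_hand[A=30 B=42 C=32 D=51 E=24] avail[A=30 B=42 C=27 D=49 E=24] open={R2,R3}
Step 5: commit R2 -> on_hand[A=30 B=42 C=32 D=49 E=24] avail[A=30 B=42 C=27 D=49 E=24] open={R3}
Step 6: cancel R3 -> on_hand[A=30 B=42 C=32 D=49 E=24] avail[A=30 B=42 C=32 D=49 E=24] open={}
Step 7: reserve R4 D 4 -> on_hand[A=30 B=42 C=32 D=49 E=24] avail[A=30 B=42 C=32 D=45 E=24] open={R4}
Step 8: cancel R4 -> on_hand[A=30 B=42 C=32 D=49 E=24] avail[A=30 B=42 C=32 D=49 E=24] open={}
Step 9: reserve R5 E 1 -> on_hand[A=30 B=42 C=32 D=49 E=24] avail[A=30 B=42 C=32 D=49 E=23] open={R5}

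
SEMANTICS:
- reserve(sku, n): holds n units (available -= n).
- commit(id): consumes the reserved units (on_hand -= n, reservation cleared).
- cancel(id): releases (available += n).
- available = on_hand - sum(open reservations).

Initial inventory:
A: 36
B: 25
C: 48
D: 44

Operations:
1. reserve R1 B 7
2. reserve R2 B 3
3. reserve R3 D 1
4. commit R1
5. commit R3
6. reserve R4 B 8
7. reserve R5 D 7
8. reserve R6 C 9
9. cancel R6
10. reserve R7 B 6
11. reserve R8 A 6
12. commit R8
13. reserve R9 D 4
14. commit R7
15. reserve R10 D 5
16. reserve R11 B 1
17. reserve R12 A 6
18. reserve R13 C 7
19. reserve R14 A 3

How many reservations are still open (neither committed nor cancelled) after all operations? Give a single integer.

Step 1: reserve R1 B 7 -> on_hand[A=36 B=25 C=48 D=44] avail[A=36 B=18 C=48 D=44] open={R1}
Step 2: reserve R2 B 3 -> on_hand[A=36 B=25 C=48 D=44] avail[A=36 B=15 C=48 D=44] open={R1,R2}
Step 3: reserve R3 D 1 -> on_hand[A=36 B=25 C=48 D=44] avail[A=36 B=15 C=48 D=43] open={R1,R2,R3}
Step 4: commit R1 -> on_hand[A=36 B=18 C=48 D=44] avail[A=36 B=15 C=48 D=43] open={R2,R3}
Step 5: commit R3 -> on_hand[A=36 B=18 C=48 D=43] avail[A=36 B=15 C=48 D=43] open={R2}
Step 6: reserve R4 B 8 -> on_hand[A=36 B=18 C=48 D=43] avail[A=36 B=7 C=48 D=43] open={R2,R4}
Step 7: reserve R5 D 7 -> on_hand[A=36 B=18 C=48 D=43] avail[A=36 B=7 C=48 D=36] open={R2,R4,R5}
Step 8: reserve R6 C 9 -> on_hand[A=36 B=18 C=48 D=43] avail[A=36 B=7 C=39 D=36] open={R2,R4,R5,R6}
Step 9: cancel R6 -> on_hand[A=36 B=18 C=48 D=43] avail[A=36 B=7 C=48 D=36] open={R2,R4,R5}
Step 10: reserve R7 B 6 -> on_hand[A=36 B=18 C=48 D=43] avail[A=36 B=1 C=48 D=36] open={R2,R4,R5,R7}
Step 11: reserve R8 A 6 -> on_hand[A=36 B=18 C=48 D=43] avail[A=30 B=1 C=48 D=36] open={R2,R4,R5,R7,R8}
Step 12: commit R8 -> on_hand[A=30 B=18 C=48 D=43] avail[A=30 B=1 C=48 D=36] open={R2,R4,R5,R7}
Step 13: reserve R9 D 4 -> on_hand[A=30 B=18 C=48 D=43] avail[A=30 B=1 C=48 D=32] open={R2,R4,R5,R7,R9}
Step 14: commit R7 -> on_hand[A=30 B=12 C=48 D=43] avail[A=30 B=1 C=48 D=32] open={R2,R4,R5,R9}
Step 15: reserve R10 D 5 -> on_hand[A=30 B=12 C=48 D=43] avail[A=30 B=1 C=48 D=27] open={R10,R2,R4,R5,R9}
Step 16: reserve R11 B 1 -> on_hand[A=30 B=12 C=48 D=43] avail[A=30 B=0 C=48 D=27] open={R10,R11,R2,R4,R5,R9}
Step 17: reserve R12 A 6 -> on_hand[A=30 B=12 C=48 D=43] avail[A=24 B=0 C=48 D=27] open={R10,R11,R12,R2,R4,R5,R9}
Step 18: reserve R13 C 7 -> on_hand[A=30 B=12 C=48 D=43] avail[A=24 B=0 C=41 D=27] open={R10,R11,R12,R13,R2,R4,R5,R9}
Step 19: reserve R14 A 3 -> on_hand[A=30 B=12 C=48 D=43] avail[A=21 B=0 C=41 D=27] open={R10,R11,R12,R13,R14,R2,R4,R5,R9}
Open reservations: ['R10', 'R11', 'R12', 'R13', 'R14', 'R2', 'R4', 'R5', 'R9'] -> 9

Answer: 9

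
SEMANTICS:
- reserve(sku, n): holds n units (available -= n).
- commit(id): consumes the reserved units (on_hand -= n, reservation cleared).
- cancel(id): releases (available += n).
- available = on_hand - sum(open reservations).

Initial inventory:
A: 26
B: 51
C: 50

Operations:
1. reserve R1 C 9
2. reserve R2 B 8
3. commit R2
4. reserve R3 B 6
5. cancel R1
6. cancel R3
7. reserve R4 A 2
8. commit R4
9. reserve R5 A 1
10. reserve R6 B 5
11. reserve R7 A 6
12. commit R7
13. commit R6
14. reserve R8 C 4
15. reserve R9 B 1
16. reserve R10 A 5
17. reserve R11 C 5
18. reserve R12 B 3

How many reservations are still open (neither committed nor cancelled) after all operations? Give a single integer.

Answer: 6

Derivation:
Step 1: reserve R1 C 9 -> on_hand[A=26 B=51 C=50] avail[A=26 B=51 C=41] open={R1}
Step 2: reserve R2 B 8 -> on_hand[A=26 B=51 C=50] avail[A=26 B=43 C=41] open={R1,R2}
Step 3: commit R2 -> on_hand[A=26 B=43 C=50] avail[A=26 B=43 C=41] open={R1}
Step 4: reserve R3 B 6 -> on_hand[A=26 B=43 C=50] avail[A=26 B=37 C=41] open={R1,R3}
Step 5: cancel R1 -> on_hand[A=26 B=43 C=50] avail[A=26 B=37 C=50] open={R3}
Step 6: cancel R3 -> on_hand[A=26 B=43 C=50] avail[A=26 B=43 C=50] open={}
Step 7: reserve R4 A 2 -> on_hand[A=26 B=43 C=50] avail[A=24 B=43 C=50] open={R4}
Step 8: commit R4 -> on_hand[A=24 B=43 C=50] avail[A=24 B=43 C=50] open={}
Step 9: reserve R5 A 1 -> on_hand[A=24 B=43 C=50] avail[A=23 B=43 C=50] open={R5}
Step 10: reserve R6 B 5 -> on_hand[A=24 B=43 C=50] avail[A=23 B=38 C=50] open={R5,R6}
Step 11: reserve R7 A 6 -> on_hand[A=24 B=43 C=50] avail[A=17 B=38 C=50] open={R5,R6,R7}
Step 12: commit R7 -> on_hand[A=18 B=43 C=50] avail[A=17 B=38 C=50] open={R5,R6}
Step 13: commit R6 -> on_hand[A=18 B=38 C=50] avail[A=17 B=38 C=50] open={R5}
Step 14: reserve R8 C 4 -> on_hand[A=18 B=38 C=50] avail[A=17 B=38 C=46] open={R5,R8}
Step 15: reserve R9 B 1 -> on_hand[A=18 B=38 C=50] avail[A=17 B=37 C=46] open={R5,R8,R9}
Step 16: reserve R10 A 5 -> on_hand[A=18 B=38 C=50] avail[A=12 B=37 C=46] open={R10,R5,R8,R9}
Step 17: reserve R11 C 5 -> on_hand[A=18 B=38 C=50] avail[A=12 B=37 C=41] open={R10,R11,R5,R8,R9}
Step 18: reserve R12 B 3 -> on_hand[A=18 B=38 C=50] avail[A=12 B=34 C=41] open={R10,R11,R12,R5,R8,R9}
Open reservations: ['R10', 'R11', 'R12', 'R5', 'R8', 'R9'] -> 6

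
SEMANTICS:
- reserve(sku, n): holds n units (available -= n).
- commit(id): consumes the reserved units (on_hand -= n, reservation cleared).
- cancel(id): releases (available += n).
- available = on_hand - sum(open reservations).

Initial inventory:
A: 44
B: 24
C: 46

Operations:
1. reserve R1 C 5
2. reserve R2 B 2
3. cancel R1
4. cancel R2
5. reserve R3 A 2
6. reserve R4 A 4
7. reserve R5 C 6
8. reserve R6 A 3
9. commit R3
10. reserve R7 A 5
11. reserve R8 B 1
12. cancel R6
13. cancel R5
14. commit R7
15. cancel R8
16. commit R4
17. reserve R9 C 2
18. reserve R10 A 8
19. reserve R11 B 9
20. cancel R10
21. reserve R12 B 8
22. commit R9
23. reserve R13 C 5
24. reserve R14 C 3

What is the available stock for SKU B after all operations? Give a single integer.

Answer: 7

Derivation:
Step 1: reserve R1 C 5 -> on_hand[A=44 B=24 C=46] avail[A=44 B=24 C=41] open={R1}
Step 2: reserve R2 B 2 -> on_hand[A=44 B=24 C=46] avail[A=44 B=22 C=41] open={R1,R2}
Step 3: cancel R1 -> on_hand[A=44 B=24 C=46] avail[A=44 B=22 C=46] open={R2}
Step 4: cancel R2 -> on_hand[A=44 B=24 C=46] avail[A=44 B=24 C=46] open={}
Step 5: reserve R3 A 2 -> on_hand[A=44 B=24 C=46] avail[A=42 B=24 C=46] open={R3}
Step 6: reserve R4 A 4 -> on_hand[A=44 B=24 C=46] avail[A=38 B=24 C=46] open={R3,R4}
Step 7: reserve R5 C 6 -> on_hand[A=44 B=24 C=46] avail[A=38 B=24 C=40] open={R3,R4,R5}
Step 8: reserve R6 A 3 -> on_hand[A=44 B=24 C=46] avail[A=35 B=24 C=40] open={R3,R4,R5,R6}
Step 9: commit R3 -> on_hand[A=42 B=24 C=46] avail[A=35 B=24 C=40] open={R4,R5,R6}
Step 10: reserve R7 A 5 -> on_hand[A=42 B=24 C=46] avail[A=30 B=24 C=40] open={R4,R5,R6,R7}
Step 11: reserve R8 B 1 -> on_hand[A=42 B=24 C=46] avail[A=30 B=23 C=40] open={R4,R5,R6,R7,R8}
Step 12: cancel R6 -> on_hand[A=42 B=24 C=46] avail[A=33 B=23 C=40] open={R4,R5,R7,R8}
Step 13: cancel R5 -> on_hand[A=42 B=24 C=46] avail[A=33 B=23 C=46] open={R4,R7,R8}
Step 14: commit R7 -> on_hand[A=37 B=24 C=46] avail[A=33 B=23 C=46] open={R4,R8}
Step 15: cancel R8 -> on_hand[A=37 B=24 C=46] avail[A=33 B=24 C=46] open={R4}
Step 16: commit R4 -> on_hand[A=33 B=24 C=46] avail[A=33 B=24 C=46] open={}
Step 17: reserve R9 C 2 -> on_hand[A=33 B=24 C=46] avail[A=33 B=24 C=44] open={R9}
Step 18: reserve R10 A 8 -> on_hand[A=33 B=24 C=46] avail[A=25 B=24 C=44] open={R10,R9}
Step 19: reserve R11 B 9 -> on_hand[A=33 B=24 C=46] avail[A=25 B=15 C=44] open={R10,R11,R9}
Step 20: cancel R10 -> on_hand[A=33 B=24 C=46] avail[A=33 B=15 C=44] open={R11,R9}
Step 21: reserve R12 B 8 -> on_hand[A=33 B=24 C=46] avail[A=33 B=7 C=44] open={R11,R12,R9}
Step 22: commit R9 -> on_hand[A=33 B=24 C=44] avail[A=33 B=7 C=44] open={R11,R12}
Step 23: reserve R13 C 5 -> on_hand[A=33 B=24 C=44] avail[A=33 B=7 C=39] open={R11,R12,R13}
Step 24: reserve R14 C 3 -> on_hand[A=33 B=24 C=44] avail[A=33 B=7 C=36] open={R11,R12,R13,R14}
Final available[B] = 7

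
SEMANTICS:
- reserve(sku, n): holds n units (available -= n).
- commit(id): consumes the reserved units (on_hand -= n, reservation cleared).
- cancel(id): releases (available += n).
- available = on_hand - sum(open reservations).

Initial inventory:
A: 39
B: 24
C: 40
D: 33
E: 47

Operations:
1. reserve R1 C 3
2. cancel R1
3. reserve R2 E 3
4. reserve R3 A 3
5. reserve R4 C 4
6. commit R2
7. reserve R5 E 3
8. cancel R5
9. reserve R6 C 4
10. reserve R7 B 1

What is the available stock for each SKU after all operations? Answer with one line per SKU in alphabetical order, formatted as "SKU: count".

Step 1: reserve R1 C 3 -> on_hand[A=39 B=24 C=40 D=33 E=47] avail[A=39 B=24 C=37 D=33 E=47] open={R1}
Step 2: cancel R1 -> on_hand[A=39 B=24 C=40 D=33 E=47] avail[A=39 B=24 C=40 D=33 E=47] open={}
Step 3: reserve R2 E 3 -> on_hand[A=39 B=24 C=40 D=33 E=47] avail[A=39 B=24 C=40 D=33 E=44] open={R2}
Step 4: reserve R3 A 3 -> on_hand[A=39 B=24 C=40 D=33 E=47] avail[A=36 B=24 C=40 D=33 E=44] open={R2,R3}
Step 5: reserve R4 C 4 -> on_hand[A=39 B=24 C=40 D=33 E=47] avail[A=36 B=24 C=36 D=33 E=44] open={R2,R3,R4}
Step 6: commit R2 -> on_hand[A=39 B=24 C=40 D=33 E=44] avail[A=36 B=24 C=36 D=33 E=44] open={R3,R4}
Step 7: reserve R5 E 3 -> on_hand[A=39 B=24 C=40 D=33 E=44] avail[A=36 B=24 C=36 D=33 E=41] open={R3,R4,R5}
Step 8: cancel R5 -> on_hand[A=39 B=24 C=40 D=33 E=44] avail[A=36 B=24 C=36 D=33 E=44] open={R3,R4}
Step 9: reserve R6 C 4 -> on_hand[A=39 B=24 C=40 D=33 E=44] avail[A=36 B=24 C=32 D=33 E=44] open={R3,R4,R6}
Step 10: reserve R7 B 1 -> on_hand[A=39 B=24 C=40 D=33 E=44] avail[A=36 B=23 C=32 D=33 E=44] open={R3,R4,R6,R7}

Answer: A: 36
B: 23
C: 32
D: 33
E: 44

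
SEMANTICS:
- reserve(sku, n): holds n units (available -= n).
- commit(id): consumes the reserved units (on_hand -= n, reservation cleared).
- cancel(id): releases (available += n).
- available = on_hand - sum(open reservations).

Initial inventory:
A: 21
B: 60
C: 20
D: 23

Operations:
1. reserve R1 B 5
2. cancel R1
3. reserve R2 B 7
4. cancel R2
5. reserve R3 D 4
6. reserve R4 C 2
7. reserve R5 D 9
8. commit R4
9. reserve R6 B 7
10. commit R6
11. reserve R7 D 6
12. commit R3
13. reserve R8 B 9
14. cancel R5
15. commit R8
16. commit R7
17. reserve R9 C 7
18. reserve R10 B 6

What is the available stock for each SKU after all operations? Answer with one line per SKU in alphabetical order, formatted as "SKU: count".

Step 1: reserve R1 B 5 -> on_hand[A=21 B=60 C=20 D=23] avail[A=21 B=55 C=20 D=23] open={R1}
Step 2: cancel R1 -> on_hand[A=21 B=60 C=20 D=23] avail[A=21 B=60 C=20 D=23] open={}
Step 3: reserve R2 B 7 -> on_hand[A=21 B=60 C=20 D=23] avail[A=21 B=53 C=20 D=23] open={R2}
Step 4: cancel R2 -> on_hand[A=21 B=60 C=20 D=23] avail[A=21 B=60 C=20 D=23] open={}
Step 5: reserve R3 D 4 -> on_hand[A=21 B=60 C=20 D=23] avail[A=21 B=60 C=20 D=19] open={R3}
Step 6: reserve R4 C 2 -> on_hand[A=21 B=60 C=20 D=23] avail[A=21 B=60 C=18 D=19] open={R3,R4}
Step 7: reserve R5 D 9 -> on_hand[A=21 B=60 C=20 D=23] avail[A=21 B=60 C=18 D=10] open={R3,R4,R5}
Step 8: commit R4 -> on_hand[A=21 B=60 C=18 D=23] avail[A=21 B=60 C=18 D=10] open={R3,R5}
Step 9: reserve R6 B 7 -> on_hand[A=21 B=60 C=18 D=23] avail[A=21 B=53 C=18 D=10] open={R3,R5,R6}
Step 10: commit R6 -> on_hand[A=21 B=53 C=18 D=23] avail[A=21 B=53 C=18 D=10] open={R3,R5}
Step 11: reserve R7 D 6 -> on_hand[A=21 B=53 C=18 D=23] avail[A=21 B=53 C=18 D=4] open={R3,R5,R7}
Step 12: commit R3 -> on_hand[A=21 B=53 C=18 D=19] avail[A=21 B=53 C=18 D=4] open={R5,R7}
Step 13: reserve R8 B 9 -> on_hand[A=21 B=53 C=18 D=19] avail[A=21 B=44 C=18 D=4] open={R5,R7,R8}
Step 14: cancel R5 -> on_hand[A=21 B=53 C=18 D=19] avail[A=21 B=44 C=18 D=13] open={R7,R8}
Step 15: commit R8 -> on_hand[A=21 B=44 C=18 D=19] avail[A=21 B=44 C=18 D=13] open={R7}
Step 16: commit R7 -> on_hand[A=21 B=44 C=18 D=13] avail[A=21 B=44 C=18 D=13] open={}
Step 17: reserve R9 C 7 -> on_hand[A=21 B=44 C=18 D=13] avail[A=21 B=44 C=11 D=13] open={R9}
Step 18: reserve R10 B 6 -> on_hand[A=21 B=44 C=18 D=13] avail[A=21 B=38 C=11 D=13] open={R10,R9}

Answer: A: 21
B: 38
C: 11
D: 13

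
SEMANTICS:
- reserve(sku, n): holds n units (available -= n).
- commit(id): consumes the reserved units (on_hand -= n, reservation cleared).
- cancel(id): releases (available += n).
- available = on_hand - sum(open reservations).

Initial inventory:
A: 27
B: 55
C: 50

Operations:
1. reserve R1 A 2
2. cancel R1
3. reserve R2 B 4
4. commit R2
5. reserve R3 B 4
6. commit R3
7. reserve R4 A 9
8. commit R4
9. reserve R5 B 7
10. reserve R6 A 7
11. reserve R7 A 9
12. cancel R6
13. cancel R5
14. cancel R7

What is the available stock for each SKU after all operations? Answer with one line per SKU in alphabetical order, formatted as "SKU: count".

Answer: A: 18
B: 47
C: 50

Derivation:
Step 1: reserve R1 A 2 -> on_hand[A=27 B=55 C=50] avail[A=25 B=55 C=50] open={R1}
Step 2: cancel R1 -> on_hand[A=27 B=55 C=50] avail[A=27 B=55 C=50] open={}
Step 3: reserve R2 B 4 -> on_hand[A=27 B=55 C=50] avail[A=27 B=51 C=50] open={R2}
Step 4: commit R2 -> on_hand[A=27 B=51 C=50] avail[A=27 B=51 C=50] open={}
Step 5: reserve R3 B 4 -> on_hand[A=27 B=51 C=50] avail[A=27 B=47 C=50] open={R3}
Step 6: commit R3 -> on_hand[A=27 B=47 C=50] avail[A=27 B=47 C=50] open={}
Step 7: reserve R4 A 9 -> on_hand[A=27 B=47 C=50] avail[A=18 B=47 C=50] open={R4}
Step 8: commit R4 -> on_hand[A=18 B=47 C=50] avail[A=18 B=47 C=50] open={}
Step 9: reserve R5 B 7 -> on_hand[A=18 B=47 C=50] avail[A=18 B=40 C=50] open={R5}
Step 10: reserve R6 A 7 -> on_hand[A=18 B=47 C=50] avail[A=11 B=40 C=50] open={R5,R6}
Step 11: reserve R7 A 9 -> on_hand[A=18 B=47 C=50] avail[A=2 B=40 C=50] open={R5,R6,R7}
Step 12: cancel R6 -> on_hand[A=18 B=47 C=50] avail[A=9 B=40 C=50] open={R5,R7}
Step 13: cancel R5 -> on_hand[A=18 B=47 C=50] avail[A=9 B=47 C=50] open={R7}
Step 14: cancel R7 -> on_hand[A=18 B=47 C=50] avail[A=18 B=47 C=50] open={}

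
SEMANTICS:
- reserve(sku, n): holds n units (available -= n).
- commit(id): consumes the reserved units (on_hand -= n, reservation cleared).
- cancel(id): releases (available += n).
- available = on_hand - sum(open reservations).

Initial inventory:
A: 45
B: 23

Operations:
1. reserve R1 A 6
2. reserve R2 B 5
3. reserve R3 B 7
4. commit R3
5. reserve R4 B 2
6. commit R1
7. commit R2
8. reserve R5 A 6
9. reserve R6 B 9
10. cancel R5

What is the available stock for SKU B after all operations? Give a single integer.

Step 1: reserve R1 A 6 -> on_hand[A=45 B=23] avail[A=39 B=23] open={R1}
Step 2: reserve R2 B 5 -> on_hand[A=45 B=23] avail[A=39 B=18] open={R1,R2}
Step 3: reserve R3 B 7 -> on_hand[A=45 B=23] avail[A=39 B=11] open={R1,R2,R3}
Step 4: commit R3 -> on_hand[A=45 B=16] avail[A=39 B=11] open={R1,R2}
Step 5: reserve R4 B 2 -> on_hand[A=45 B=16] avail[A=39 B=9] open={R1,R2,R4}
Step 6: commit R1 -> on_hand[A=39 B=16] avail[A=39 B=9] open={R2,R4}
Step 7: commit R2 -> on_hand[A=39 B=11] avail[A=39 B=9] open={R4}
Step 8: reserve R5 A 6 -> on_hand[A=39 B=11] avail[A=33 B=9] open={R4,R5}
Step 9: reserve R6 B 9 -> on_hand[A=39 B=11] avail[A=33 B=0] open={R4,R5,R6}
Step 10: cancel R5 -> on_hand[A=39 B=11] avail[A=39 B=0] open={R4,R6}
Final available[B] = 0

Answer: 0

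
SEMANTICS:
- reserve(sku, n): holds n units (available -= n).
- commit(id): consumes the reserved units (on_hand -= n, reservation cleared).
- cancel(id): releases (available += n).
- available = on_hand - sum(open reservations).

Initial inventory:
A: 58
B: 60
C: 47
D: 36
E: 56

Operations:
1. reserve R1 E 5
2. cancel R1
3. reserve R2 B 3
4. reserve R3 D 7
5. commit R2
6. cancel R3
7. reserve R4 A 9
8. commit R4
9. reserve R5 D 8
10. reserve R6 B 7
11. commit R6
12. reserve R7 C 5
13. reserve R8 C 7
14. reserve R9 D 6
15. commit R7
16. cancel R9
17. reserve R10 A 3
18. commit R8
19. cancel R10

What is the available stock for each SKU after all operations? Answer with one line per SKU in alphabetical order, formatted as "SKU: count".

Step 1: reserve R1 E 5 -> on_hand[A=58 B=60 C=47 D=36 E=56] avail[A=58 B=60 C=47 D=36 E=51] open={R1}
Step 2: cancel R1 -> on_hand[A=58 B=60 C=47 D=36 E=56] avail[A=58 B=60 C=47 D=36 E=56] open={}
Step 3: reserve R2 B 3 -> on_hand[A=58 B=60 C=47 D=36 E=56] avail[A=58 B=57 C=47 D=36 E=56] open={R2}
Step 4: reserve R3 D 7 -> on_hand[A=58 B=60 C=47 D=36 E=56] avail[A=58 B=57 C=47 D=29 E=56] open={R2,R3}
Step 5: commit R2 -> on_hand[A=58 B=57 C=47 D=36 E=56] avail[A=58 B=57 C=47 D=29 E=56] open={R3}
Step 6: cancel R3 -> on_hand[A=58 B=57 C=47 D=36 E=56] avail[A=58 B=57 C=47 D=36 E=56] open={}
Step 7: reserve R4 A 9 -> on_hand[A=58 B=57 C=47 D=36 E=56] avail[A=49 B=57 C=47 D=36 E=56] open={R4}
Step 8: commit R4 -> on_hand[A=49 B=57 C=47 D=36 E=56] avail[A=49 B=57 C=47 D=36 E=56] open={}
Step 9: reserve R5 D 8 -> on_hand[A=49 B=57 C=47 D=36 E=56] avail[A=49 B=57 C=47 D=28 E=56] open={R5}
Step 10: reserve R6 B 7 -> on_hand[A=49 B=57 C=47 D=36 E=56] avail[A=49 B=50 C=47 D=28 E=56] open={R5,R6}
Step 11: commit R6 -> on_hand[A=49 B=50 C=47 D=36 E=56] avail[A=49 B=50 C=47 D=28 E=56] open={R5}
Step 12: reserve R7 C 5 -> on_hand[A=49 B=50 C=47 D=36 E=56] avail[A=49 B=50 C=42 D=28 E=56] open={R5,R7}
Step 13: reserve R8 C 7 -> on_hand[A=49 B=50 C=47 D=36 E=56] avail[A=49 B=50 C=35 D=28 E=56] open={R5,R7,R8}
Step 14: reserve R9 D 6 -> on_hand[A=49 B=50 C=47 D=36 E=56] avail[A=49 B=50 C=35 D=22 E=56] open={R5,R7,R8,R9}
Step 15: commit R7 -> on_hand[A=49 B=50 C=42 D=36 E=56] avail[A=49 B=50 C=35 D=22 E=56] open={R5,R8,R9}
Step 16: cancel R9 -> on_hand[A=49 B=50 C=42 D=36 E=56] avail[A=49 B=50 C=35 D=28 E=56] open={R5,R8}
Step 17: reserve R10 A 3 -> on_hand[A=49 B=50 C=42 D=36 E=56] avail[A=46 B=50 C=35 D=28 E=56] open={R10,R5,R8}
Step 18: commit R8 -> on_hand[A=49 B=50 C=35 D=36 E=56] avail[A=46 B=50 C=35 D=28 E=56] open={R10,R5}
Step 19: cancel R10 -> on_hand[A=49 B=50 C=35 D=36 E=56] avail[A=49 B=50 C=35 D=28 E=56] open={R5}

Answer: A: 49
B: 50
C: 35
D: 28
E: 56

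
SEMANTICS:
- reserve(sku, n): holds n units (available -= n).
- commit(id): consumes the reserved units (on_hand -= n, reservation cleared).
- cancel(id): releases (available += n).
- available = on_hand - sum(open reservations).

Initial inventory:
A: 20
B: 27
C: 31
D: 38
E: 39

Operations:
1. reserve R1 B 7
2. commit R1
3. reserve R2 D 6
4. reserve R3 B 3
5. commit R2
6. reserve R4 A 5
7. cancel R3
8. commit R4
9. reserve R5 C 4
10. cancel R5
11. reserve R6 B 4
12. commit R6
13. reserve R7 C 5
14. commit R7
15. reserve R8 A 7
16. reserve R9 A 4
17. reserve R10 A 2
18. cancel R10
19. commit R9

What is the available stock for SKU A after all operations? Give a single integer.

Answer: 4

Derivation:
Step 1: reserve R1 B 7 -> on_hand[A=20 B=27 C=31 D=38 E=39] avail[A=20 B=20 C=31 D=38 E=39] open={R1}
Step 2: commit R1 -> on_hand[A=20 B=20 C=31 D=38 E=39] avail[A=20 B=20 C=31 D=38 E=39] open={}
Step 3: reserve R2 D 6 -> on_hand[A=20 B=20 C=31 D=38 E=39] avail[A=20 B=20 C=31 D=32 E=39] open={R2}
Step 4: reserve R3 B 3 -> on_hand[A=20 B=20 C=31 D=38 E=39] avail[A=20 B=17 C=31 D=32 E=39] open={R2,R3}
Step 5: commit R2 -> on_hand[A=20 B=20 C=31 D=32 E=39] avail[A=20 B=17 C=31 D=32 E=39] open={R3}
Step 6: reserve R4 A 5 -> on_hand[A=20 B=20 C=31 D=32 E=39] avail[A=15 B=17 C=31 D=32 E=39] open={R3,R4}
Step 7: cancel R3 -> on_hand[A=20 B=20 C=31 D=32 E=39] avail[A=15 B=20 C=31 D=32 E=39] open={R4}
Step 8: commit R4 -> on_hand[A=15 B=20 C=31 D=32 E=39] avail[A=15 B=20 C=31 D=32 E=39] open={}
Step 9: reserve R5 C 4 -> on_hand[A=15 B=20 C=31 D=32 E=39] avail[A=15 B=20 C=27 D=32 E=39] open={R5}
Step 10: cancel R5 -> on_hand[A=15 B=20 C=31 D=32 E=39] avail[A=15 B=20 C=31 D=32 E=39] open={}
Step 11: reserve R6 B 4 -> on_hand[A=15 B=20 C=31 D=32 E=39] avail[A=15 B=16 C=31 D=32 E=39] open={R6}
Step 12: commit R6 -> on_hand[A=15 B=16 C=31 D=32 E=39] avail[A=15 B=16 C=31 D=32 E=39] open={}
Step 13: reserve R7 C 5 -> on_hand[A=15 B=16 C=31 D=32 E=39] avail[A=15 B=16 C=26 D=32 E=39] open={R7}
Step 14: commit R7 -> on_hand[A=15 B=16 C=26 D=32 E=39] avail[A=15 B=16 C=26 D=32 E=39] open={}
Step 15: reserve R8 A 7 -> on_hand[A=15 B=16 C=26 D=32 E=39] avail[A=8 B=16 C=26 D=32 E=39] open={R8}
Step 16: reserve R9 A 4 -> on_hand[A=15 B=16 C=26 D=32 E=39] avail[A=4 B=16 C=26 D=32 E=39] open={R8,R9}
Step 17: reserve R10 A 2 -> on_hand[A=15 B=16 C=26 D=32 E=39] avail[A=2 B=16 C=26 D=32 E=39] open={R10,R8,R9}
Step 18: cancel R10 -> on_hand[A=15 B=16 C=26 D=32 E=39] avail[A=4 B=16 C=26 D=32 E=39] open={R8,R9}
Step 19: commit R9 -> on_hand[A=11 B=16 C=26 D=32 E=39] avail[A=4 B=16 C=26 D=32 E=39] open={R8}
Final available[A] = 4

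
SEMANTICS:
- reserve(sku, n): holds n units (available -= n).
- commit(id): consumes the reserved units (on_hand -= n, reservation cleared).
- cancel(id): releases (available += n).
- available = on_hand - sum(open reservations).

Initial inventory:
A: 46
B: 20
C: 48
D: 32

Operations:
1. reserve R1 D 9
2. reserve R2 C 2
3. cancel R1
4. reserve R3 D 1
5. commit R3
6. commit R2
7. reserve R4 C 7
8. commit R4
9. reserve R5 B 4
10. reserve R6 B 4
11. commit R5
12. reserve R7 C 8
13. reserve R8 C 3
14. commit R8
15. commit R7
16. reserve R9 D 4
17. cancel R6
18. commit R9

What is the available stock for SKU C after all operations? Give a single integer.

Step 1: reserve R1 D 9 -> on_hand[A=46 B=20 C=48 D=32] avail[A=46 B=20 C=48 D=23] open={R1}
Step 2: reserve R2 C 2 -> on_hand[A=46 B=20 C=48 D=32] avail[A=46 B=20 C=46 D=23] open={R1,R2}
Step 3: cancel R1 -> on_hand[A=46 B=20 C=48 D=32] avail[A=46 B=20 C=46 D=32] open={R2}
Step 4: reserve R3 D 1 -> on_hand[A=46 B=20 C=48 D=32] avail[A=46 B=20 C=46 D=31] open={R2,R3}
Step 5: commit R3 -> on_hand[A=46 B=20 C=48 D=31] avail[A=46 B=20 C=46 D=31] open={R2}
Step 6: commit R2 -> on_hand[A=46 B=20 C=46 D=31] avail[A=46 B=20 C=46 D=31] open={}
Step 7: reserve R4 C 7 -> on_hand[A=46 B=20 C=46 D=31] avail[A=46 B=20 C=39 D=31] open={R4}
Step 8: commit R4 -> on_hand[A=46 B=20 C=39 D=31] avail[A=46 B=20 C=39 D=31] open={}
Step 9: reserve R5 B 4 -> on_hand[A=46 B=20 C=39 D=31] avail[A=46 B=16 C=39 D=31] open={R5}
Step 10: reserve R6 B 4 -> on_hand[A=46 B=20 C=39 D=31] avail[A=46 B=12 C=39 D=31] open={R5,R6}
Step 11: commit R5 -> on_hand[A=46 B=16 C=39 D=31] avail[A=46 B=12 C=39 D=31] open={R6}
Step 12: reserve R7 C 8 -> on_hand[A=46 B=16 C=39 D=31] avail[A=46 B=12 C=31 D=31] open={R6,R7}
Step 13: reserve R8 C 3 -> on_hand[A=46 B=16 C=39 D=31] avail[A=46 B=12 C=28 D=31] open={R6,R7,R8}
Step 14: commit R8 -> on_hand[A=46 B=16 C=36 D=31] avail[A=46 B=12 C=28 D=31] open={R6,R7}
Step 15: commit R7 -> on_hand[A=46 B=16 C=28 D=31] avail[A=46 B=12 C=28 D=31] open={R6}
Step 16: reserve R9 D 4 -> on_hand[A=46 B=16 C=28 D=31] avail[A=46 B=12 C=28 D=27] open={R6,R9}
Step 17: cancel R6 -> on_hand[A=46 B=16 C=28 D=31] avail[A=46 B=16 C=28 D=27] open={R9}
Step 18: commit R9 -> on_hand[A=46 B=16 C=28 D=27] avail[A=46 B=16 C=28 D=27] open={}
Final available[C] = 28

Answer: 28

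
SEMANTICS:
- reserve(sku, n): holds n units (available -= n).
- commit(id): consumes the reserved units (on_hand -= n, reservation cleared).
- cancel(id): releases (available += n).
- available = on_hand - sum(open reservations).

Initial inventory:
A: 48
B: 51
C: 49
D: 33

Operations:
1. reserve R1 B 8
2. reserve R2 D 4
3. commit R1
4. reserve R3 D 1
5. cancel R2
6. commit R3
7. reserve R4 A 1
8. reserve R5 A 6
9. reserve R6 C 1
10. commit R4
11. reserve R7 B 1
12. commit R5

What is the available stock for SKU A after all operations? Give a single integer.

Step 1: reserve R1 B 8 -> on_hand[A=48 B=51 C=49 D=33] avail[A=48 B=43 C=49 D=33] open={R1}
Step 2: reserve R2 D 4 -> on_hand[A=48 B=51 C=49 D=33] avail[A=48 B=43 C=49 D=29] open={R1,R2}
Step 3: commit R1 -> on_hand[A=48 B=43 C=49 D=33] avail[A=48 B=43 C=49 D=29] open={R2}
Step 4: reserve R3 D 1 -> on_hand[A=48 B=43 C=49 D=33] avail[A=48 B=43 C=49 D=28] open={R2,R3}
Step 5: cancel R2 -> on_hand[A=48 B=43 C=49 D=33] avail[A=48 B=43 C=49 D=32] open={R3}
Step 6: commit R3 -> on_hand[A=48 B=43 C=49 D=32] avail[A=48 B=43 C=49 D=32] open={}
Step 7: reserve R4 A 1 -> on_hand[A=48 B=43 C=49 D=32] avail[A=47 B=43 C=49 D=32] open={R4}
Step 8: reserve R5 A 6 -> on_hand[A=48 B=43 C=49 D=32] avail[A=41 B=43 C=49 D=32] open={R4,R5}
Step 9: reserve R6 C 1 -> on_hand[A=48 B=43 C=49 D=32] avail[A=41 B=43 C=48 D=32] open={R4,R5,R6}
Step 10: commit R4 -> on_hand[A=47 B=43 C=49 D=32] avail[A=41 B=43 C=48 D=32] open={R5,R6}
Step 11: reserve R7 B 1 -> on_hand[A=47 B=43 C=49 D=32] avail[A=41 B=42 C=48 D=32] open={R5,R6,R7}
Step 12: commit R5 -> on_hand[A=41 B=43 C=49 D=32] avail[A=41 B=42 C=48 D=32] open={R6,R7}
Final available[A] = 41

Answer: 41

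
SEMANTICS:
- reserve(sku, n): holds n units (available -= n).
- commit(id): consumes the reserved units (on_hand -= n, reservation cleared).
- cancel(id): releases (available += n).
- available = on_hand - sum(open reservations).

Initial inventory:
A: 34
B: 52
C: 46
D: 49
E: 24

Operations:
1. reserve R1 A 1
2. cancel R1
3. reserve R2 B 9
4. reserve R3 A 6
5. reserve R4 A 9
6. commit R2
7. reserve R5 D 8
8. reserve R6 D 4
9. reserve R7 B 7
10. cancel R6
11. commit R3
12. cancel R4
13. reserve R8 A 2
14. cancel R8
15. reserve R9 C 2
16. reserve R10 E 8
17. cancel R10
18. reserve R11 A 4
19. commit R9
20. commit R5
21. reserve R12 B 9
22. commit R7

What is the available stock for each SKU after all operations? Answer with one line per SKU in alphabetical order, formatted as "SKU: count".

Answer: A: 24
B: 27
C: 44
D: 41
E: 24

Derivation:
Step 1: reserve R1 A 1 -> on_hand[A=34 B=52 C=46 D=49 E=24] avail[A=33 B=52 C=46 D=49 E=24] open={R1}
Step 2: cancel R1 -> on_hand[A=34 B=52 C=46 D=49 E=24] avail[A=34 B=52 C=46 D=49 E=24] open={}
Step 3: reserve R2 B 9 -> on_hand[A=34 B=52 C=46 D=49 E=24] avail[A=34 B=43 C=46 D=49 E=24] open={R2}
Step 4: reserve R3 A 6 -> on_hand[A=34 B=52 C=46 D=49 E=24] avail[A=28 B=43 C=46 D=49 E=24] open={R2,R3}
Step 5: reserve R4 A 9 -> on_hand[A=34 B=52 C=46 D=49 E=24] avail[A=19 B=43 C=46 D=49 E=24] open={R2,R3,R4}
Step 6: commit R2 -> on_hand[A=34 B=43 C=46 D=49 E=24] avail[A=19 B=43 C=46 D=49 E=24] open={R3,R4}
Step 7: reserve R5 D 8 -> on_hand[A=34 B=43 C=46 D=49 E=24] avail[A=19 B=43 C=46 D=41 E=24] open={R3,R4,R5}
Step 8: reserve R6 D 4 -> on_hand[A=34 B=43 C=46 D=49 E=24] avail[A=19 B=43 C=46 D=37 E=24] open={R3,R4,R5,R6}
Step 9: reserve R7 B 7 -> on_hand[A=34 B=43 C=46 D=49 E=24] avail[A=19 B=36 C=46 D=37 E=24] open={R3,R4,R5,R6,R7}
Step 10: cancel R6 -> on_hand[A=34 B=43 C=46 D=49 E=24] avail[A=19 B=36 C=46 D=41 E=24] open={R3,R4,R5,R7}
Step 11: commit R3 -> on_hand[A=28 B=43 C=46 D=49 E=24] avail[A=19 B=36 C=46 D=41 E=24] open={R4,R5,R7}
Step 12: cancel R4 -> on_hand[A=28 B=43 C=46 D=49 E=24] avail[A=28 B=36 C=46 D=41 E=24] open={R5,R7}
Step 13: reserve R8 A 2 -> on_hand[A=28 B=43 C=46 D=49 E=24] avail[A=26 B=36 C=46 D=41 E=24] open={R5,R7,R8}
Step 14: cancel R8 -> on_hand[A=28 B=43 C=46 D=49 E=24] avail[A=28 B=36 C=46 D=41 E=24] open={R5,R7}
Step 15: reserve R9 C 2 -> on_hand[A=28 B=43 C=46 D=49 E=24] avail[A=28 B=36 C=44 D=41 E=24] open={R5,R7,R9}
Step 16: reserve R10 E 8 -> on_hand[A=28 B=43 C=46 D=49 E=24] avail[A=28 B=36 C=44 D=41 E=16] open={R10,R5,R7,R9}
Step 17: cancel R10 -> on_hand[A=28 B=43 C=46 D=49 E=24] avail[A=28 B=36 C=44 D=41 E=24] open={R5,R7,R9}
Step 18: reserve R11 A 4 -> on_hand[A=28 B=43 C=46 D=49 E=24] avail[A=24 B=36 C=44 D=41 E=24] open={R11,R5,R7,R9}
Step 19: commit R9 -> on_hand[A=28 B=43 C=44 D=49 E=24] avail[A=24 B=36 C=44 D=41 E=24] open={R11,R5,R7}
Step 20: commit R5 -> on_hand[A=28 B=43 C=44 D=41 E=24] avail[A=24 B=36 C=44 D=41 E=24] open={R11,R7}
Step 21: reserve R12 B 9 -> on_hand[A=28 B=43 C=44 D=41 E=24] avail[A=24 B=27 C=44 D=41 E=24] open={R11,R12,R7}
Step 22: commit R7 -> on_hand[A=28 B=36 C=44 D=41 E=24] avail[A=24 B=27 C=44 D=41 E=24] open={R11,R12}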